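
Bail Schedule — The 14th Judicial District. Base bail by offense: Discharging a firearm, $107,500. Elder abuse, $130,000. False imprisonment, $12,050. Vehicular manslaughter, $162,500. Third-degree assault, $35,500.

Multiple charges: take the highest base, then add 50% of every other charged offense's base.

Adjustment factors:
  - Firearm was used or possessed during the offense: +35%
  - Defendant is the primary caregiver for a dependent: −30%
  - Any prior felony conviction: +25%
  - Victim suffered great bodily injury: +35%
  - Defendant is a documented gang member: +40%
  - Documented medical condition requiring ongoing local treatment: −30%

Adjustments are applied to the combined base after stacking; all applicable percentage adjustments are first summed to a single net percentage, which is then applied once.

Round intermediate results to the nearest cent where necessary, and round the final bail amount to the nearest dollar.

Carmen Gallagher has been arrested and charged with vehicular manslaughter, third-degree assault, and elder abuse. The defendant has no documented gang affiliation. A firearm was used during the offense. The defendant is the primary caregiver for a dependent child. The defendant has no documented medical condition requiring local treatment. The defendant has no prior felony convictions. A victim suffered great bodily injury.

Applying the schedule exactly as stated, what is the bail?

Base amounts from the schedule: vehicular manslaughter $162,500; third-degree assault $35,500; elder abuse $130,000.
Stacking rule: highest base plus 50% of each additional charge. Highest is vehicular manslaughter at $162,500. Additional: $35,500 × 50% = $17,750; $130,000 × 50% = $65,000. Combined base = $162,500 + $82,750 = $245,250.
Net percentage adjustment: +35% −30% +35% = +40%. $245,250 × 1.4 = $343,350.

$343,350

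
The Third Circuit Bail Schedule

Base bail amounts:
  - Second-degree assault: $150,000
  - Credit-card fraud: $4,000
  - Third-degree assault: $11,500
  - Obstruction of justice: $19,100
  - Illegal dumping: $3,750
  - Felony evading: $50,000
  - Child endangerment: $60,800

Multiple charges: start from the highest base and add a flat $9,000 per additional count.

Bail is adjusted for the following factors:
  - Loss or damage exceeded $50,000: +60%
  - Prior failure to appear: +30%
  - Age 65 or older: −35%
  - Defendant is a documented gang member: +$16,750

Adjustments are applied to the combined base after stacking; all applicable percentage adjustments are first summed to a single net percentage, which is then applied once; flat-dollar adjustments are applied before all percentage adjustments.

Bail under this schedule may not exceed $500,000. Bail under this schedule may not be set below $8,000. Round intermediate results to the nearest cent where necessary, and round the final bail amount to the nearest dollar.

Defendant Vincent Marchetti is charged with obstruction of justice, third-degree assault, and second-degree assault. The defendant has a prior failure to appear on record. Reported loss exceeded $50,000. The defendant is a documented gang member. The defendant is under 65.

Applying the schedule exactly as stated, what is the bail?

$351,025

Base amounts from the schedule: obstruction of justice $19,100; third-degree assault $11,500; second-degree assault $150,000.
Stacking rule: highest base plus $9,000 per additional charge. Highest is second-degree assault at $150,000; 2 additional charges → +$18,000. Combined base = $168,000.
Defendant is a documented gang member (+$16,750 flat): $168,000 + $16,750 = $184,750.
Net percentage adjustment: +60% +30% = +90%. $184,750 × 1.9 = $351,025.
$351,025 is within the $500,000 maximum.
$351,025 is at or above the $8,000 minimum.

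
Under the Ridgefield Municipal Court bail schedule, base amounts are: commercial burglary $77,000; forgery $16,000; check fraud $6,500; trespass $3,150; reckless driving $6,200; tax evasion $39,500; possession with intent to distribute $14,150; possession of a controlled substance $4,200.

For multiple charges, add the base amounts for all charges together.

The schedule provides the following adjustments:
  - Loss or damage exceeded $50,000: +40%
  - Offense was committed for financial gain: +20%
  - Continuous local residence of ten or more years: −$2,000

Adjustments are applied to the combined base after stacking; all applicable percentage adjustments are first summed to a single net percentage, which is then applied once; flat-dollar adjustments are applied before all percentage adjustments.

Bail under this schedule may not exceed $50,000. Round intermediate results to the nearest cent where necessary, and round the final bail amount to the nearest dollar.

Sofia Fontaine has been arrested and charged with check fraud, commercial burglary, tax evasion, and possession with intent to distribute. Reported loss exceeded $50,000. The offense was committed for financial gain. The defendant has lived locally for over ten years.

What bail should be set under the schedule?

$50,000

Base amounts from the schedule: check fraud $6,500; commercial burglary $77,000; tax evasion $39,500; possession with intent to distribute $14,150.
Stacking rule: sum of all bases. $6,500 + $77,000 + $39,500 + $14,150 = $137,150.
Continuous local residence of ten or more years (−$2,000 flat): $137,150 − $2,000 = $135,150.
Net percentage adjustment: +40% +20% = +60%. $135,150 × 1.6 = $216,240.
Result $216,240 exceeds the maximum of $50,000; bail is capped at $50,000.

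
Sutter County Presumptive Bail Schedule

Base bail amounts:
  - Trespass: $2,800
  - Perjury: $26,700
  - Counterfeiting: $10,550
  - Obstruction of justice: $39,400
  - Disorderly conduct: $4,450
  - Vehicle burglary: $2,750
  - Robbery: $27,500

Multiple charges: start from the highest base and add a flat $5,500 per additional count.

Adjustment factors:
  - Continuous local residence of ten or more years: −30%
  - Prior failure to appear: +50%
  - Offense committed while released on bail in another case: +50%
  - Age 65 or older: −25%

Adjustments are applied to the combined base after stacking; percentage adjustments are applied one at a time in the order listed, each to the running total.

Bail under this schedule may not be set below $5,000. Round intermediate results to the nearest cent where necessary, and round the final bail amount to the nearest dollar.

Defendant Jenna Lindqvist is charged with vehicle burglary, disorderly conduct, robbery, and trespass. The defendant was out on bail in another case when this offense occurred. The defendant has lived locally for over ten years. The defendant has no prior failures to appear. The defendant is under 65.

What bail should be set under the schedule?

$46,200

Base amounts from the schedule: vehicle burglary $2,750; disorderly conduct $4,450; robbery $27,500; trespass $2,800.
Stacking rule: highest base plus $5,500 per additional charge. Highest is robbery at $27,500; 3 additional charges → +$16,500. Combined base = $44,000.
Continuous local residence of ten or more years (−30%): $44,000 × 0.7 = $30,800.
Offense committed while released on bail in another case (+50%): $30,800 × 1.5 = $46,200.
$46,200 is at or above the $5,000 minimum.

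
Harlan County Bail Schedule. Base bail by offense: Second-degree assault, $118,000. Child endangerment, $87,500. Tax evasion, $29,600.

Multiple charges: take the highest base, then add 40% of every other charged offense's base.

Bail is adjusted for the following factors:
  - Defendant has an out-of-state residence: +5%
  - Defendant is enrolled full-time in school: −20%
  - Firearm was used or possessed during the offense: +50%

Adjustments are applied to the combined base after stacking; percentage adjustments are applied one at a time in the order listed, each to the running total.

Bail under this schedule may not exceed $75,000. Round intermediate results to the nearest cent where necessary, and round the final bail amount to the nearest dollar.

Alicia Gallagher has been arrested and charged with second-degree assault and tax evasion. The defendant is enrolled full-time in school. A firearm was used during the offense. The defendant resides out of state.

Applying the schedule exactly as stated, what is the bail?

$75,000

Base amounts from the schedule: second-degree assault $118,000; tax evasion $29,600.
Stacking rule: highest base plus 40% of each additional charge. Highest is second-degree assault at $118,000. Additional: $29,600 × 40% = $11,840. Combined base = $118,000 + $11,840 = $129,840.
Defendant has an out-of-state residence (+5%): $129,840 × 1.05 = $136,332.
Defendant is enrolled full-time in school (−20%): $136,332 × 0.8 = $109,065.60.
Firearm was used or possessed during the offense (+50%): $109,065.60 × 1.5 = $163,598.40.
Result $163,598.40 exceeds the maximum of $75,000; bail is capped at $75,000.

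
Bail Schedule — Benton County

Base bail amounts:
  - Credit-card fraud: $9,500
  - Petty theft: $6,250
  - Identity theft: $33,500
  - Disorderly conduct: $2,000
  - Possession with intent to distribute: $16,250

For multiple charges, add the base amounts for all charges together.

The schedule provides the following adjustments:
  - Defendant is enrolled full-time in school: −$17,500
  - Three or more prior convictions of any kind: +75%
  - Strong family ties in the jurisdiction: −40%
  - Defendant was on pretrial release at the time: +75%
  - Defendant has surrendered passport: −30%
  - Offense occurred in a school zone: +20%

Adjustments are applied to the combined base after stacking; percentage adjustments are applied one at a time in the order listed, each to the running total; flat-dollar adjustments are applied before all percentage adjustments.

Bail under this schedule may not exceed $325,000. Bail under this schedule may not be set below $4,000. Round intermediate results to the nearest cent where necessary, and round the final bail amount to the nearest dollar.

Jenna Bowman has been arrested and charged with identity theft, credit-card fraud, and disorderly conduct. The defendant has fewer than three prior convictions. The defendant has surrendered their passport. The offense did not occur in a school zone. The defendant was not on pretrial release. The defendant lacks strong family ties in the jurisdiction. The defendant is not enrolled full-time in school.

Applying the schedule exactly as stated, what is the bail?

Base amounts from the schedule: identity theft $33,500; credit-card fraud $9,500; disorderly conduct $2,000.
Stacking rule: sum of all bases. $33,500 + $9,500 + $2,000 = $45,000.
Defendant has surrendered passport (−30%): $45,000 × 0.7 = $31,500.
$31,500 is within the $325,000 maximum.
$31,500 is at or above the $4,000 minimum.

$31,500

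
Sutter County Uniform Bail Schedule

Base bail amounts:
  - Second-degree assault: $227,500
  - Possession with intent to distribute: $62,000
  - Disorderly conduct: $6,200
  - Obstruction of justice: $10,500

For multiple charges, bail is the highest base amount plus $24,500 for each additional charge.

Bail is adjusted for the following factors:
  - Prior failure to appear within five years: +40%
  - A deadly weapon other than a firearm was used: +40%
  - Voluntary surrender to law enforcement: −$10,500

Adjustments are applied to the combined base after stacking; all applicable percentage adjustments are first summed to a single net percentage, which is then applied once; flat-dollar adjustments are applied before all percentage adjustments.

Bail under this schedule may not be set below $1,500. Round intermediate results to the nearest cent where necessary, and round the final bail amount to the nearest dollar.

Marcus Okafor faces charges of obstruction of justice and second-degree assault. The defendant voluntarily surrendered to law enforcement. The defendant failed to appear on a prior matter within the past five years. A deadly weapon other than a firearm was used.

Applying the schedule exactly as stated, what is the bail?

$434,700

Base amounts from the schedule: obstruction of justice $10,500; second-degree assault $227,500.
Stacking rule: highest base plus $24,500 per additional charge. Highest is second-degree assault at $227,500; 1 additional charge → +$24,500. Combined base = $252,000.
Voluntary surrender to law enforcement (−$10,500 flat): $252,000 − $10,500 = $241,500.
Net percentage adjustment: +40% +40% = +80%. $241,500 × 1.8 = $434,700.
$434,700 is at or above the $1,500 minimum.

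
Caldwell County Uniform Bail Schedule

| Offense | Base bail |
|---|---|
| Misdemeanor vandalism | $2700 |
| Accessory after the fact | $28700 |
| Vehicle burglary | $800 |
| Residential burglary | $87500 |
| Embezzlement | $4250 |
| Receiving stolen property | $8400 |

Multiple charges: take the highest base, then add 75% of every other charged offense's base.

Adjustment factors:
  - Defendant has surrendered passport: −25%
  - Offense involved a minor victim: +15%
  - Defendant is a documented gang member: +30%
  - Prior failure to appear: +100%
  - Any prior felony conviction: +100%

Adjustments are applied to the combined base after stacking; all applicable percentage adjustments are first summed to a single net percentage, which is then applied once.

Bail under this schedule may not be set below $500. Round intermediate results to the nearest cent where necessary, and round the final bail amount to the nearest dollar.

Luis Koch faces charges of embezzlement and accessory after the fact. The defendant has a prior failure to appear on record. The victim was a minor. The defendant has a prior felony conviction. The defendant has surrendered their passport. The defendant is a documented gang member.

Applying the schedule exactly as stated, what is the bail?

Base amounts from the schedule: embezzlement $4250; accessory after the fact $28700.
Stacking rule: highest base plus 75% of each additional charge. Highest is accessory after the fact at $28700. Additional: $4250 × 75% = $3187.50. Combined base = $28700 + $3187.50 = $31887.50.
Net percentage adjustment: −25% +15% +30% +100% +100% = +220%. $31887.50 × 3.2 = $102040.
$102040 is at or above the $500 minimum.

$102040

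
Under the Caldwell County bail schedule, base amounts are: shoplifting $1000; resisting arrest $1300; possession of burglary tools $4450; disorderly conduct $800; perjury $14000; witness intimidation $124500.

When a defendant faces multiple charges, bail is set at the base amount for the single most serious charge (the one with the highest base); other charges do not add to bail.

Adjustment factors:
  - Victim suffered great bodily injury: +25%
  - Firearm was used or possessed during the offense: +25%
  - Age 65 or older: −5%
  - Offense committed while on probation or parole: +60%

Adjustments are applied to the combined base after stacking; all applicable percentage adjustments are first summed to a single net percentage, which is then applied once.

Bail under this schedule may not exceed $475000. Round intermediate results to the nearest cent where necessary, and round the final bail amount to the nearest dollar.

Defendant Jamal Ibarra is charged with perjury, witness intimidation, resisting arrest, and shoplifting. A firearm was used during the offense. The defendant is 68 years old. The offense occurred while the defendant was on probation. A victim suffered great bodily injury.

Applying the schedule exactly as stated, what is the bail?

$255225

Base amounts from the schedule: perjury $14000; witness intimidation $124500; resisting arrest $1300; shoplifting $1000.
Stacking rule: use the highest base only. Highest is witness intimidation at $124500. Combined base = $124500.
Net percentage adjustment: +25% +25% −5% +60% = +105%. $124500 × 2.05 = $255225.
$255225 is within the $475000 maximum.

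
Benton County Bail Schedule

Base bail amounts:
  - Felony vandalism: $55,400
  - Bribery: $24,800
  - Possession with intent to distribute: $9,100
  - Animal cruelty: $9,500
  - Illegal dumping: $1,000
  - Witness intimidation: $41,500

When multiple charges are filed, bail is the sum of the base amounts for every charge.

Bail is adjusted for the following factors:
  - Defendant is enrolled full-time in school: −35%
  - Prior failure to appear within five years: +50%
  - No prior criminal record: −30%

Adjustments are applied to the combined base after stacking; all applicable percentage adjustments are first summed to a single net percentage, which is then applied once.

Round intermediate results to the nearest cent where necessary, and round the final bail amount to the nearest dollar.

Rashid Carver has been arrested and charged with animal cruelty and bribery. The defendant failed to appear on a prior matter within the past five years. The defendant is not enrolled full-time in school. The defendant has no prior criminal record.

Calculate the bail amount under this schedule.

Base amounts from the schedule: animal cruelty $9,500; bribery $24,800.
Stacking rule: sum of all bases. $9,500 + $24,800 = $34,300.
Net percentage adjustment: +50% −30% = +20%. $34,300 × 1.2 = $41,160.

$41,160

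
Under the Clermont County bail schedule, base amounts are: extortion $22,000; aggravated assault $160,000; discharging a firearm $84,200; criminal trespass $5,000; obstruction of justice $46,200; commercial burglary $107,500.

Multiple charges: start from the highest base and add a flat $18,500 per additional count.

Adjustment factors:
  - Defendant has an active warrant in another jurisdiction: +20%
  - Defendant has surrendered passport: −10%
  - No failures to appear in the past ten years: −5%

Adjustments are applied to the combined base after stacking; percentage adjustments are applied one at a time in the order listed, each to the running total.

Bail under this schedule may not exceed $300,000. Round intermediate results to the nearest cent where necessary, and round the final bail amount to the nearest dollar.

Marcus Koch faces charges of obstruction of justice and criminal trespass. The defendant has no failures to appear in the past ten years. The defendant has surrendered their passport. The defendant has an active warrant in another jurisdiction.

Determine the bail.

Base amounts from the schedule: obstruction of justice $46,200; criminal trespass $5,000.
Stacking rule: highest base plus $18,500 per additional charge. Highest is obstruction of justice at $46,200; 1 additional charge → +$18,500. Combined base = $64,700.
Defendant has an active warrant in another jurisdiction (+20%): $64,700 × 1.2 = $77,640.
Defendant has surrendered passport (−10%): $77,640 × 0.9 = $69,876.
No failures to appear in the past ten years (−5%): $69,876 × 0.95 = $66,382.20.
$66,382.20 is within the $300,000 maximum.
Rounded to the nearest dollar: $66,382.

$66,382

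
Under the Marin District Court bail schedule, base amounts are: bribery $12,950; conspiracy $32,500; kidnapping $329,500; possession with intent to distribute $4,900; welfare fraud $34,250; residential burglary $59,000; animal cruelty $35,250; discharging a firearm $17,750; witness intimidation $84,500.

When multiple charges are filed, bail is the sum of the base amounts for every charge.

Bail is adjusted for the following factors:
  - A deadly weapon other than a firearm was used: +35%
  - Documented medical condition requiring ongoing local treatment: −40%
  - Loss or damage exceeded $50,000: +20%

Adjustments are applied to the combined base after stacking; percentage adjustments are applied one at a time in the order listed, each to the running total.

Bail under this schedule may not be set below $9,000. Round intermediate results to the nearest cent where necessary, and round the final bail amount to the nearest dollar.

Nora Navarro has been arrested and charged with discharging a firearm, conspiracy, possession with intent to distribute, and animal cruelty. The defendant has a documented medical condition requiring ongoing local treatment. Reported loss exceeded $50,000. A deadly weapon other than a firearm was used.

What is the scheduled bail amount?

$87,869

Base amounts from the schedule: discharging a firearm $17,750; conspiracy $32,500; possession with intent to distribute $4,900; animal cruelty $35,250.
Stacking rule: sum of all bases. $17,750 + $32,500 + $4,900 + $35,250 = $90,400.
A deadly weapon other than a firearm was used (+35%): $90,400 × 1.35 = $122,040.
Documented medical condition requiring ongoing local treatment (−40%): $122,040 × 0.6 = $73,224.
Loss or damage exceeded $50,000 (+20%): $73,224 × 1.2 = $87,868.80.
$87,868.80 is at or above the $9,000 minimum.
Rounded to the nearest dollar: $87,869.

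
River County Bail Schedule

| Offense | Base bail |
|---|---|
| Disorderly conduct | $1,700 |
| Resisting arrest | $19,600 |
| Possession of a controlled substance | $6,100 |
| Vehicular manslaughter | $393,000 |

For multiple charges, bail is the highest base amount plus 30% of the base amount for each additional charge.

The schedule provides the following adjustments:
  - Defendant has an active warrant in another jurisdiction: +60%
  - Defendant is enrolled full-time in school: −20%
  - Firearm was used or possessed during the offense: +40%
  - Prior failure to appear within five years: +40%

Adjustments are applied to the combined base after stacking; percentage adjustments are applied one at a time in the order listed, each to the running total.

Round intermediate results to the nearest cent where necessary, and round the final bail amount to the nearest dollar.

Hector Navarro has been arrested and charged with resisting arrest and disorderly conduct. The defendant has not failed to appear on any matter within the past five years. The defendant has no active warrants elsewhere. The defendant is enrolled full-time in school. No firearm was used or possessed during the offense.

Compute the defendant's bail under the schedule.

$16,088

Base amounts from the schedule: resisting arrest $19,600; disorderly conduct $1,700.
Stacking rule: highest base plus 30% of each additional charge. Highest is resisting arrest at $19,600. Additional: $1,700 × 30% = $510. Combined base = $19,600 + $510 = $20,110.
Defendant is enrolled full-time in school (−20%): $20,110 × 0.8 = $16,088.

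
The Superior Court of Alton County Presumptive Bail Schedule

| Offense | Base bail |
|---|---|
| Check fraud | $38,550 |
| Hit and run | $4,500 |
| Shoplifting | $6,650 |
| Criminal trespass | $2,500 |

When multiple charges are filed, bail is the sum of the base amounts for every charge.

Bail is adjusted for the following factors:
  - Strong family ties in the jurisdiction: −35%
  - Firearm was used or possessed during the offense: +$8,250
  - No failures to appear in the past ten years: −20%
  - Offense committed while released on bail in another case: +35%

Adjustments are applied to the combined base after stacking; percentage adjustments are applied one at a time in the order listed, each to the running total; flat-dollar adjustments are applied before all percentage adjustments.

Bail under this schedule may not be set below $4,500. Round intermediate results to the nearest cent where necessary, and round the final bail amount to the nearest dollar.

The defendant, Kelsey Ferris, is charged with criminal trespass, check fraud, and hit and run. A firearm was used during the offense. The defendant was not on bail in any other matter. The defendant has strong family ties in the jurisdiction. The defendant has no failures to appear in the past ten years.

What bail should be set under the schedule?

$27,976

Base amounts from the schedule: criminal trespass $2,500; check fraud $38,550; hit and run $4,500.
Stacking rule: sum of all bases. $2,500 + $38,550 + $4,500 = $45,550.
Firearm was used or possessed during the offense (+$8,250 flat): $45,550 + $8,250 = $53,800.
Strong family ties in the jurisdiction (−35%): $53,800 × 0.65 = $34,970.
No failures to appear in the past ten years (−20%): $34,970 × 0.8 = $27,976.
$27,976 is at or above the $4,500 minimum.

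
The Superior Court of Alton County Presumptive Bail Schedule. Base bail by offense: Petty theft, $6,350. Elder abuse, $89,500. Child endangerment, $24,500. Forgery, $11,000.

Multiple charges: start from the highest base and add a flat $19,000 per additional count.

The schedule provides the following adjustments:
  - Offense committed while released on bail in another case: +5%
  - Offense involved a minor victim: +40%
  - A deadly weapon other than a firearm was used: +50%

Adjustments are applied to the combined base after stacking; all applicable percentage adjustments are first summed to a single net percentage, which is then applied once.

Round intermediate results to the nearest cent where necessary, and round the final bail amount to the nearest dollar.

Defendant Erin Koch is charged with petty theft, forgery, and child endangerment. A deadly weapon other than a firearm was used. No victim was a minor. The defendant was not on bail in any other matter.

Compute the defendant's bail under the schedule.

$93,750

Base amounts from the schedule: petty theft $6,350; forgery $11,000; child endangerment $24,500.
Stacking rule: highest base plus $19,000 per additional charge. Highest is child endangerment at $24,500; 2 additional charges → +$38,000. Combined base = $62,500.
A deadly weapon other than a firearm was used (+50%): $62,500 × 1.5 = $93,750.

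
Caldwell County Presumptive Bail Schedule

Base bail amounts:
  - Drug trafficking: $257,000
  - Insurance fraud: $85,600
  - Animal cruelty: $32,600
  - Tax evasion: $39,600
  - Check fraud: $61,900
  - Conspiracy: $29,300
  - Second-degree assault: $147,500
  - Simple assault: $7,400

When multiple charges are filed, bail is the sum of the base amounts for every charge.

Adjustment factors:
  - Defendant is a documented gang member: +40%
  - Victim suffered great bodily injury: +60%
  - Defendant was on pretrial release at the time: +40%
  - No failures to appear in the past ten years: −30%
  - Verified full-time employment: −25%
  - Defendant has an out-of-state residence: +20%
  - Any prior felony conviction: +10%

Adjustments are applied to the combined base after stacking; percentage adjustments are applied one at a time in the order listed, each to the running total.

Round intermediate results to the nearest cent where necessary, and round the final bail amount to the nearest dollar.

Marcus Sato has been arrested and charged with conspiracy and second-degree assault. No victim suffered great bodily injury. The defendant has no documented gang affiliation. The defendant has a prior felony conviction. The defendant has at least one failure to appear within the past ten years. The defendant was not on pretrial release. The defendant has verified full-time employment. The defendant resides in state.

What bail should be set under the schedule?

$145,860

Base amounts from the schedule: conspiracy $29,300; second-degree assault $147,500.
Stacking rule: sum of all bases. $29,300 + $147,500 = $176,800.
Verified full-time employment (−25%): $176,800 × 0.75 = $132,600.
Any prior felony conviction (+10%): $132,600 × 1.1 = $145,860.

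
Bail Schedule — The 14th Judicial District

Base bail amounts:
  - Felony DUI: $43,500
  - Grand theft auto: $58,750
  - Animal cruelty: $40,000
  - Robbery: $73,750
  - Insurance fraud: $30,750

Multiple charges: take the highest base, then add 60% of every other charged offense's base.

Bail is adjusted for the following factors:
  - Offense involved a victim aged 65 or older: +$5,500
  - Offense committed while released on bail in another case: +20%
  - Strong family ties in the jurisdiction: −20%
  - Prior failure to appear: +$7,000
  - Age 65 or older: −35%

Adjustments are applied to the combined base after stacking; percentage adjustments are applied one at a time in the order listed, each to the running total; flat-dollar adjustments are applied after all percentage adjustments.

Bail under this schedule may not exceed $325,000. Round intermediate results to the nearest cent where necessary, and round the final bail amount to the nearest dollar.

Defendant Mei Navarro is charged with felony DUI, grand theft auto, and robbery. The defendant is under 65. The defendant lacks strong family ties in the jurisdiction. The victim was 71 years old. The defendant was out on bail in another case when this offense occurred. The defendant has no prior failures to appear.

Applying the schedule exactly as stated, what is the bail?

$167,620

Base amounts from the schedule: felony DUI $43,500; grand theft auto $58,750; robbery $73,750.
Stacking rule: highest base plus 60% of each additional charge. Highest is robbery at $73,750. Additional: $43,500 × 60% = $26,100; $58,750 × 60% = $35,250. Combined base = $73,750 + $61,350 = $135,100.
Offense committed while released on bail in another case (+20%): $135,100 × 1.2 = $162,120.
Offense involved a victim aged 65 or older (+$5,500 flat): $162,120 + $5,500 = $167,620.
$167,620 is within the $325,000 maximum.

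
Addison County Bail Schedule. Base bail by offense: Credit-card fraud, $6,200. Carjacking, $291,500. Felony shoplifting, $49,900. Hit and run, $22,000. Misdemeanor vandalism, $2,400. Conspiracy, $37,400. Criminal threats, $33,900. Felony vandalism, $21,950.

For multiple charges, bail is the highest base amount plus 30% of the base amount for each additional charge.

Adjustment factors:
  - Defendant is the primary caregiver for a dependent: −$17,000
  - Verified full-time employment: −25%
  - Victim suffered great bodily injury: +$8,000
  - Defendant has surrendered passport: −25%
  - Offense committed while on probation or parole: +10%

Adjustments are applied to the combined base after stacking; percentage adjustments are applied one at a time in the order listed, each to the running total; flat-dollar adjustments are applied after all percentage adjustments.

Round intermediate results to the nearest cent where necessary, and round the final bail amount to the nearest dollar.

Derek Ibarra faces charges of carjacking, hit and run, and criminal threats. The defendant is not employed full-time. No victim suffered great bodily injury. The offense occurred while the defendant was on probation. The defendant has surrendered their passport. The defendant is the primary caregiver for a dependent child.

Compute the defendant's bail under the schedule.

$237,323

Base amounts from the schedule: carjacking $291,500; hit and run $22,000; criminal threats $33,900.
Stacking rule: highest base plus 30% of each additional charge. Highest is carjacking at $291,500. Additional: $22,000 × 30% = $6,600; $33,900 × 30% = $10,170. Combined base = $291,500 + $16,770 = $308,270.
Defendant has surrendered passport (−25%): $308,270 × 0.75 = $231,202.50.
Offense committed while on probation or parole (+10%): $231,202.50 × 1.1 = $254,322.75.
Defendant is the primary caregiver for a dependent (−$17,000 flat): $254,322.75 − $17,000 = $237,322.75.
Rounded to the nearest dollar: $237,323.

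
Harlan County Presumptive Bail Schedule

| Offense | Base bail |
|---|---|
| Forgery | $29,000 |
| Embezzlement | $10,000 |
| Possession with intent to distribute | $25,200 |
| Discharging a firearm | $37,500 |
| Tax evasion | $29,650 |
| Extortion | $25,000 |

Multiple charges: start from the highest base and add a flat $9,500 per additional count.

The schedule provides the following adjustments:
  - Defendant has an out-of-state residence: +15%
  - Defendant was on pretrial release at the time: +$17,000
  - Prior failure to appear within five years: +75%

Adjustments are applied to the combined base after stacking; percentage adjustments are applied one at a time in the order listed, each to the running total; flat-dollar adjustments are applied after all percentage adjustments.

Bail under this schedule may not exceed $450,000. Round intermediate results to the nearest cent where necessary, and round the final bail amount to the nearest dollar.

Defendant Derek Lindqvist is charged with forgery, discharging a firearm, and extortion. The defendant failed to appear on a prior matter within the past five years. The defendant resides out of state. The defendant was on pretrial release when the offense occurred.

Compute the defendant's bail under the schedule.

Base amounts from the schedule: forgery $29,000; discharging a firearm $37,500; extortion $25,000.
Stacking rule: highest base plus $9,500 per additional charge. Highest is discharging a firearm at $37,500; 2 additional charges → +$19,000. Combined base = $56,500.
Defendant has an out-of-state residence (+15%): $56,500 × 1.15 = $64,975.
Prior failure to appear within five years (+75%): $64,975 × 1.75 = $113,706.25.
Defendant was on pretrial release at the time (+$17,000 flat): $113,706.25 + $17,000 = $130,706.25.
$130,706.25 is within the $450,000 maximum.
Rounded to the nearest dollar: $130,706.

$130,706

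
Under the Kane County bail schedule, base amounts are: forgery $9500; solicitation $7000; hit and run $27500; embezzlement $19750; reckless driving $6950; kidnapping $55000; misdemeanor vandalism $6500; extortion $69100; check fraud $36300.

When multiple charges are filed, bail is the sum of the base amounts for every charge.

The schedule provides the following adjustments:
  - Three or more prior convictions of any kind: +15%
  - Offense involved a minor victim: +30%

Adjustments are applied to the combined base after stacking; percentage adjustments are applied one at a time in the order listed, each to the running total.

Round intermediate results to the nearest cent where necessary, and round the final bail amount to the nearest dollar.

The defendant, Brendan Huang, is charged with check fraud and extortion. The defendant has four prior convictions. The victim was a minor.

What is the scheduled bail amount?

Base amounts from the schedule: check fraud $36300; extortion $69100.
Stacking rule: sum of all bases. $36300 + $69100 = $105400.
Three or more prior convictions of any kind (+15%): $105400 × 1.15 = $121210.
Offense involved a minor victim (+30%): $121210 × 1.3 = $157573.

$157573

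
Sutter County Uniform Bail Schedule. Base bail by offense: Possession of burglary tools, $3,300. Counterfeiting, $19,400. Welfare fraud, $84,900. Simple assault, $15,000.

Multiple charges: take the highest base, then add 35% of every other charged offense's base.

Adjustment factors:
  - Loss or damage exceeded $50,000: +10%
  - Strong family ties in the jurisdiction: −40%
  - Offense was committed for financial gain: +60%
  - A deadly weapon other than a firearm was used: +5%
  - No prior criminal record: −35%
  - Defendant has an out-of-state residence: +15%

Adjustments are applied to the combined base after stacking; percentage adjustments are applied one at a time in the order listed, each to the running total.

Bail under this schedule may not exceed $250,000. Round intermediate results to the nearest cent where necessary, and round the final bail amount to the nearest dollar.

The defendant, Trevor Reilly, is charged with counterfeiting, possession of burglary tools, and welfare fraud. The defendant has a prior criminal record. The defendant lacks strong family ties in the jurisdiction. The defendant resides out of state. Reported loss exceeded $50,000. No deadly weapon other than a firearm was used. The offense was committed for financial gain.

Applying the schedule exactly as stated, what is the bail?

Base amounts from the schedule: counterfeiting $19,400; possession of burglary tools $3,300; welfare fraud $84,900.
Stacking rule: highest base plus 35% of each additional charge. Highest is welfare fraud at $84,900. Additional: $19,400 × 35% = $6,790; $3,300 × 35% = $1,155. Combined base = $84,900 + $7,945 = $92,845.
Loss or damage exceeded $50,000 (+10%): $92,845 × 1.1 = $102,129.50.
Offense was committed for financial gain (+60%): $102,129.50 × 1.6 = $163,407.20.
Defendant has an out-of-state residence (+15%): $163,407.20 × 1.15 = $187,918.28.
$187,918.28 is within the $250,000 maximum.
Rounded to the nearest dollar: $187,918.

$187,918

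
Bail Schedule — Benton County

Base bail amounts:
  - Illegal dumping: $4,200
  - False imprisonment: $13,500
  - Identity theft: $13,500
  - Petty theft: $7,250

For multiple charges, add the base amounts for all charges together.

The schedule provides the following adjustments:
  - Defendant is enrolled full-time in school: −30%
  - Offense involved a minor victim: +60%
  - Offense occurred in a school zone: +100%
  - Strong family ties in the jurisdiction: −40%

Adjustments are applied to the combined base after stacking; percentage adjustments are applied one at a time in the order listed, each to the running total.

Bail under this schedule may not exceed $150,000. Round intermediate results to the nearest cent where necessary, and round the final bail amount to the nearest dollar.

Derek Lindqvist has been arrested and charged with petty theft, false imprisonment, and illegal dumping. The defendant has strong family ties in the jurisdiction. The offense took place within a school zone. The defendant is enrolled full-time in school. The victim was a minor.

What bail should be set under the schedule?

Base amounts from the schedule: petty theft $7,250; false imprisonment $13,500; illegal dumping $4,200.
Stacking rule: sum of all bases. $7,250 + $13,500 + $4,200 = $24,950.
Defendant is enrolled full-time in school (−30%): $24,950 × 0.7 = $17,465.
Offense involved a minor victim (+60%): $17,465 × 1.6 = $27,944.
Offense occurred in a school zone (+100%): $27,944 × 2 = $55,888.
Strong family ties in the jurisdiction (−40%): $55,888 × 0.6 = $33,532.80.
$33,532.80 is within the $150,000 maximum.
Rounded to the nearest dollar: $33,533.

$33,533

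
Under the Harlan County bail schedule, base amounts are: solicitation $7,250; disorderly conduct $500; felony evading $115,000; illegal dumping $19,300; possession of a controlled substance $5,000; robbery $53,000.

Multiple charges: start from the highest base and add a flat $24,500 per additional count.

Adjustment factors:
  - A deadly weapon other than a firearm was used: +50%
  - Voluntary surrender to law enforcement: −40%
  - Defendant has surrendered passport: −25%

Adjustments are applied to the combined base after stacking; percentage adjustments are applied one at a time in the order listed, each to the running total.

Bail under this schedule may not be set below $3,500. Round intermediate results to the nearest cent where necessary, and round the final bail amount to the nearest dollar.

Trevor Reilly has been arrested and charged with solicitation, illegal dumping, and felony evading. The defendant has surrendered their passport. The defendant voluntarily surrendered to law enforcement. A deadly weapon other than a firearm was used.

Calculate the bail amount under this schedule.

$110,700

Base amounts from the schedule: solicitation $7,250; illegal dumping $19,300; felony evading $115,000.
Stacking rule: highest base plus $24,500 per additional charge. Highest is felony evading at $115,000; 2 additional charges → +$49,000. Combined base = $164,000.
A deadly weapon other than a firearm was used (+50%): $164,000 × 1.5 = $246,000.
Voluntary surrender to law enforcement (−40%): $246,000 × 0.6 = $147,600.
Defendant has surrendered passport (−25%): $147,600 × 0.75 = $110,700.
$110,700 is at or above the $3,500 minimum.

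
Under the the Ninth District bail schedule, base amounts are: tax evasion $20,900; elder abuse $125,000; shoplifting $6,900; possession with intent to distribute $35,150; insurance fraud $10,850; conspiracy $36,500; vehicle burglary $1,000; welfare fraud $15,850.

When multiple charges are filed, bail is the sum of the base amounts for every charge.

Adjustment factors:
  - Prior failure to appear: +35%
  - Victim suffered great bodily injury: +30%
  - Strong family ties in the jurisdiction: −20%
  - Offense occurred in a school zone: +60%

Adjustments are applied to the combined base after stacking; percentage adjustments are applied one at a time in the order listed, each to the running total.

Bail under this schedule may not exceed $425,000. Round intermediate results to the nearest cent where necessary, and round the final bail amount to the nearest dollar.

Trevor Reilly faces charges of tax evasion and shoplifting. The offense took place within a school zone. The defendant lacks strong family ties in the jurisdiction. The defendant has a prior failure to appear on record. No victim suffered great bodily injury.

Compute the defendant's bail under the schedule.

$60,048

Base amounts from the schedule: tax evasion $20,900; shoplifting $6,900.
Stacking rule: sum of all bases. $20,900 + $6,900 = $27,800.
Prior failure to appear (+35%): $27,800 × 1.35 = $37,530.
Offense occurred in a school zone (+60%): $37,530 × 1.6 = $60,048.
$60,048 is within the $425,000 maximum.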